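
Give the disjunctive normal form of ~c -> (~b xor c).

c | (~b & ~c)

~c -> (~b xor c)
≡ ~~c | (~b xor c)   (eliminate ->)
≡ ~~c | (~b & ~c) | (~~b & c)   (expand xor)
≡ c | (~b & ~c) | (~~b & c)   (double negation)
≡ c | (~b & ~c) | (b & c)   (double negation)
≡ c | (~b & ~c)   (simplify)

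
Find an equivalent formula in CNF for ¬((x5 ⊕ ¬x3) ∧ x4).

(¬x5 ∨ ¬x3 ∨ ¬x4) ∧ (x3 ∨ x5 ∨ ¬x4)

¬((x5 ⊕ ¬x3) ∧ x4)
= ¬((x5 ∨ ¬x3) ∧ ¬(x5 ∧ ¬x3) ∧ x4)   [expand ⊕]
= ¬(x5 ∨ ¬x3) ∨ ¬¬(x5 ∧ ¬x3) ∨ ¬x4   [De Morgan]
= (¬x5 ∧ ¬¬x3) ∨ ¬¬(x5 ∧ ¬x3) ∨ ¬x4   [De Morgan]
= (¬x5 ∧ x3) ∨ ¬¬(x5 ∧ ¬x3) ∨ ¬x4   [double negation]
= (¬x5 ∧ x3) ∨ (x5 ∧ ¬x3) ∨ ¬x4   [double negation]
= (¬x5 ∨ x5 ∨ ¬x4) ∧ (¬x5 ∨ ¬x3 ∨ ¬x4) ∧ (x3 ∨ x5 ∨ ¬x4) ∧ (x3 ∨ ¬x3 ∨ ¬x4)   [distribute ∨ over ∧]
= (¬x5 ∨ ¬x3 ∨ ¬x4) ∧ (x3 ∨ x5 ∨ ¬x4)   [simplify]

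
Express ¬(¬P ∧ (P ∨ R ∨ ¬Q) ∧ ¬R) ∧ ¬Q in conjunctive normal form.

(P ∨ Q ∨ R) ∧ ¬Q

¬(¬P ∧ (P ∨ R ∨ ¬Q) ∧ ¬R) ∧ ¬Q
= (¬¬P ∨ ¬(P ∨ R ∨ ¬Q) ∨ ¬¬R) ∧ ¬Q   — De Morgan
= (P ∨ ¬(P ∨ R ∨ ¬Q) ∨ ¬¬R) ∧ ¬Q   — double negation
= (P ∨ (¬P ∧ ¬R ∧ ¬¬Q) ∨ ¬¬R) ∧ ¬Q   — De Morgan
= (P ∨ (¬P ∧ ¬R ∧ Q) ∨ ¬¬R) ∧ ¬Q   — double negation
= (P ∨ (¬P ∧ ¬R ∧ Q) ∨ R) ∧ ¬Q   — double negation
= (P ∨ ¬P ∨ R) ∧ (P ∨ ¬R ∨ R) ∧ (P ∨ Q ∨ R) ∧ ¬Q   — distribute ∨ over ∧
= (P ∨ Q ∨ R) ∧ ¬Q   — simplify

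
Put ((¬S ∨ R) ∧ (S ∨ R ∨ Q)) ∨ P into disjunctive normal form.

(¬S ∧ Q) ∨ R ∨ P

((¬S ∨ R) ∧ (S ∨ R ∨ Q)) ∨ P
≡ (¬S ∧ S) ∨ (¬S ∧ R) ∨ (¬S ∧ Q) ∨ (R ∧ S) ∨ (R ∧ R) ∨ (R ∧ Q) ∨ P   [distribute ∧ over ∨]
≡ (¬S ∧ Q) ∨ R ∨ P   [simplify]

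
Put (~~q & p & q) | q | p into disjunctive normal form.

(~~q & p & q) | q | p
= (q & p & q) | q | p
= q | p

q | p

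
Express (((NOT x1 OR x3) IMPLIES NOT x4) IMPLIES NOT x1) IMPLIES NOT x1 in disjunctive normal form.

(((NOT x1 OR x3) IMPLIES NOT x4) IMPLIES NOT x1) IMPLIES NOT x1
= NOT (((NOT x1 OR x3) IMPLIES NOT x4) IMPLIES NOT x1) OR NOT x1   [eliminate IMPLIES]
= NOT (NOT ((NOT x1 OR x3) IMPLIES NOT x4) OR NOT x1) OR NOT x1   [eliminate IMPLIES]
= NOT (NOT (NOT (NOT x1 OR x3) OR NOT x4) OR NOT x1) OR NOT x1   [eliminate IMPLIES]
= (NOT NOT (NOT (NOT x1 OR x3) OR NOT x4) AND NOT NOT x1) OR NOT x1   [De Morgan]
= ((NOT (NOT x1 OR x3) OR NOT x4) AND NOT NOT x1) OR NOT x1   [double negation]
= (((NOT NOT x1 AND NOT x3) OR NOT x4) AND NOT NOT x1) OR NOT x1   [De Morgan]
= (((x1 AND NOT x3) OR NOT x4) AND NOT NOT x1) OR NOT x1   [double negation]
= (((x1 AND NOT x3) OR NOT x4) AND x1) OR NOT x1   [double negation]
= (x1 AND NOT x3 AND x1) OR (NOT x4 AND x1) OR NOT x1   [distribute AND over OR]
= (x1 AND NOT x3) OR (NOT x4 AND x1) OR NOT x1   [simplify]

(x1 AND NOT x3) OR (NOT x4 AND x1) OR NOT x1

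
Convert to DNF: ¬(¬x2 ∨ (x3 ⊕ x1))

x2 ∧ ¬x3 ∧ ¬x1 ∨ x2 ∧ x1 ∧ x3

¬(¬x2 ∨ (x3 ⊕ x1))
≡ ¬(¬x2 ∨ x3 ∧ ¬x1 ∨ ¬x3 ∧ x1)   [expand ⊕]
≡ ¬¬x2 ∧ ¬(x3 ∧ ¬x1) ∧ ¬(¬x3 ∧ x1)   [De Morgan]
≡ x2 ∧ ¬(x3 ∧ ¬x1) ∧ ¬(¬x3 ∧ x1)   [double negation]
≡ x2 ∧ (¬x3 ∨ ¬¬x1) ∧ ¬(¬x3 ∧ x1)   [De Morgan]
≡ x2 ∧ (¬x3 ∨ x1) ∧ ¬(¬x3 ∧ x1)   [double negation]
≡ x2 ∧ (¬x3 ∨ x1) ∧ (¬¬x3 ∨ ¬x1)   [De Morgan]
≡ x2 ∧ (¬x3 ∨ x1) ∧ (x3 ∨ ¬x1)   [double negation]
≡ x2 ∧ ¬x3 ∧ x3 ∨ x2 ∧ ¬x3 ∧ ¬x1 ∨ x2 ∧ x1 ∧ x3 ∨ x2 ∧ x1 ∧ ¬x1   [distribute ∧ over ∨]
≡ x2 ∧ ¬x3 ∧ ¬x1 ∨ x2 ∧ x1 ∧ x3   [simplify]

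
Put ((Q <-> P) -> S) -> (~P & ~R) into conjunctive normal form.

(~Q | P | ~R) & (~P | Q) & (~S | ~P) & (~S | ~R)

((Q <-> P) -> S) -> (~P & ~R)
≡ ~((Q <-> P) -> S) | (~P & ~R)   — eliminate ->
≡ ~(~(Q <-> P) | S) | (~P & ~R)   — eliminate ->
≡ ~(~((Q -> P) & (P -> Q)) | S) | (~P & ~R)   — eliminate <->
≡ ~(~((~Q | P) & (P -> Q)) | S) | (~P & ~R)   — eliminate ->
≡ ~(~((~Q | P) & (~P | Q)) | S) | (~P & ~R)   — eliminate ->
≡ (~~((~Q | P) & (~P | Q)) & ~S) | (~P & ~R)   — De Morgan
≡ ((~Q | P) & (~P | Q) & ~S) | (~P & ~R)   — double negation
≡ (~Q | P | ~P) & (~Q | P | ~R) & (~P | Q | ~P) & (~P | Q | ~R) & (~S | ~P) & (~S | ~R)   — distribute | over &
≡ (~Q | P | ~R) & (~P | Q) & (~S | ~P) & (~S | ~R)   — simplify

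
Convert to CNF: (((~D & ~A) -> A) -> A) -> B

(((~D & ~A) -> A) -> A) -> B
≡ ~(((~D & ~A) -> A) -> A) | B   [eliminate ->]
≡ ~(~((~D & ~A) -> A) | A) | B   [eliminate ->]
≡ ~(~(~(~D & ~A) | A) | A) | B   [eliminate ->]
≡ (~~(~(~D & ~A) | A) & ~A) | B   [De Morgan]
≡ ((~(~D & ~A) | A) & ~A) | B   [double negation]
≡ ((~~D | ~~A | A) & ~A) | B   [De Morgan]
≡ ((D | ~~A | A) & ~A) | B   [double negation]
≡ ((D | A | A) & ~A) | B   [double negation]
≡ (D | A | A | B) & (~A | B)   [distribute | over &]
≡ (D | A | B) & (~A | B)   [simplify]

(D | A | B) & (~A | B)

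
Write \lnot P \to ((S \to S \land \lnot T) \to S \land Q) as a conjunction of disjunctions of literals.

\lnot P \to ((S \to S \land \lnot T) \to S \land Q)
≡ \lnot \lnot P \lor ((S \to S \land \lnot T) \to S \land Q)   [eliminate \to]
≡ \lnot \lnot P \lor \lnot (S \to S \land \lnot T) \lor S \land Q   [eliminate \to]
≡ \lnot \lnot P \lor \lnot (\lnot S \lor S \land \lnot T) \lor S \land Q   [eliminate \to]
≡ P \lor \lnot (\lnot S \lor S \land \lnot T) \lor S \land Q   [double negation]
≡ P \lor \lnot \lnot S \land \lnot (S \land \lnot T) \lor S \land Q   [De Morgan]
≡ P \lor S \land \lnot (S \land \lnot T) \lor S \land Q   [double negation]
≡ P \lor S \land (\lnot S \lor \lnot \lnot T) \lor S \land Q   [De Morgan]
≡ P \lor S \land (\lnot S \lor T) \lor S \land Q   [double negation]
≡ (P \lor S \lor S) \land (P \lor S \lor Q) \land (P \lor \lnot S \lor T \lor S) \land (P \lor \lnot S \lor T \lor Q)   [distribute \lor over \land]
≡ (P \lor S) \land (P \lor \lnot S \lor T \lor Q)   [simplify]

(P \lor S) \land (P \lor \lnot S \lor T \lor Q)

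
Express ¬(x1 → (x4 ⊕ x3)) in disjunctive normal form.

(x1 ∧ ¬x4 ∧ ¬x3) ∨ (x1 ∧ x3 ∧ x4)

¬(x1 → (x4 ⊕ x3))
= ¬(¬x1 ∨ (x4 ⊕ x3))   [eliminate →]
= ¬(¬x1 ∨ (x4 ∧ ¬x3) ∨ (¬x4 ∧ x3))   [expand ⊕]
= ¬¬x1 ∧ ¬(x4 ∧ ¬x3) ∧ ¬(¬x4 ∧ x3)   [De Morgan]
= x1 ∧ ¬(x4 ∧ ¬x3) ∧ ¬(¬x4 ∧ x3)   [double negation]
= x1 ∧ (¬x4 ∨ ¬¬x3) ∧ ¬(¬x4 ∧ x3)   [De Morgan]
= x1 ∧ (¬x4 ∨ x3) ∧ ¬(¬x4 ∧ x3)   [double negation]
= x1 ∧ (¬x4 ∨ x3) ∧ (¬¬x4 ∨ ¬x3)   [De Morgan]
= x1 ∧ (¬x4 ∨ x3) ∧ (x4 ∨ ¬x3)   [double negation]
= (x1 ∧ ¬x4 ∧ x4) ∨ (x1 ∧ ¬x4 ∧ ¬x3) ∨ (x1 ∧ x3 ∧ x4) ∨ (x1 ∧ x3 ∧ ¬x3)   [distribute ∧ over ∨]
= (x1 ∧ ¬x4 ∧ ¬x3) ∨ (x1 ∧ x3 ∧ x4)   [simplify]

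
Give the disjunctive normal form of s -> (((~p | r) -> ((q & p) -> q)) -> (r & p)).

s -> (((~p | r) -> ((q & p) -> q)) -> (r & p))
⇔ ~s | (((~p | r) -> ((q & p) -> q)) -> (r & p))   (eliminate ->)
⇔ ~s | ~((~p | r) -> ((q & p) -> q)) | (r & p)   (eliminate ->)
⇔ ~s | ~(~(~p | r) | ((q & p) -> q)) | (r & p)   (eliminate ->)
⇔ ~s | ~(~(~p | r) | ~(q & p) | q) | (r & p)   (eliminate ->)
⇔ ~s | (~~(~p | r) & ~~(q & p) & ~q) | (r & p)   (De Morgan)
⇔ ~s | ((~p | r) & ~~(q & p) & ~q) | (r & p)   (double negation)
⇔ ~s | ((~p | r) & q & p & ~q) | (r & p)   (double negation)
⇔ ~s | (~p & q & p & ~q) | (r & q & p & ~q) | (r & p)   (distribute & over |)
⇔ ~s | (r & p)   (simplify)

~s | (r & p)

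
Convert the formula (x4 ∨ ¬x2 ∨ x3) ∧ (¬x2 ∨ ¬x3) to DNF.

(x4 ∧ ¬x3) ∨ ¬x2

(x4 ∨ ¬x2 ∨ x3) ∧ (¬x2 ∨ ¬x3)
⇔ (x4 ∧ ¬x2) ∨ (x4 ∧ ¬x3) ∨ (¬x2 ∧ ¬x2) ∨ (¬x2 ∧ ¬x3) ∨ (x3 ∧ ¬x2) ∨ (x3 ∧ ¬x3)   [distribute ∧ over ∨]
⇔ (x4 ∧ ¬x3) ∨ ¬x2   [simplify]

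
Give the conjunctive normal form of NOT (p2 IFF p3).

NOT (p2 IFF p3)
≡ NOT ((p2 IMPLIES p3) AND (p3 IMPLIES p2))
≡ NOT ((NOT p2 OR p3) AND (p3 IMPLIES p2))
≡ NOT ((NOT p2 OR p3) AND (NOT p3 OR p2))
≡ NOT (NOT p2 OR p3) OR NOT (NOT p3 OR p2)
≡ (NOT NOT p2 AND NOT p3) OR NOT (NOT p3 OR p2)
≡ (p2 AND NOT p3) OR NOT (NOT p3 OR p2)
≡ (p2 AND NOT p3) OR (NOT NOT p3 AND NOT p2)
≡ (p2 AND NOT p3) OR (p3 AND NOT p2)
≡ (p2 OR p3) AND (p2 OR NOT p2) AND (NOT p3 OR p3) AND (NOT p3 OR NOT p2)
≡ (p2 OR p3) AND (NOT p3 OR NOT p2)

(p2 OR p3) AND (NOT p3 OR NOT p2)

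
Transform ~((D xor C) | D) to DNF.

~D & ~C

~((D xor C) | D)
= ~((D & ~C) | (~D & C) | D)   (expand xor)
= ~(D & ~C) & ~(~D & C) & ~D   (De Morgan)
= (~D | ~~C) & ~(~D & C) & ~D   (De Morgan)
= (~D | C) & ~(~D & C) & ~D   (double negation)
= (~D | C) & (~~D | ~C) & ~D   (De Morgan)
= (~D | C) & (D | ~C) & ~D   (double negation)
= (~D & D & ~D) | (~D & ~C & ~D) | (C & D & ~D) | (C & ~C & ~D)   (distribute & over |)
= ~D & ~C   (simplify)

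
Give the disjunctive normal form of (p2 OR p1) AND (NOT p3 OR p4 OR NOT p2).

(p2 AND NOT p3) OR (p2 AND p4) OR (p1 AND NOT p3) OR (p1 AND p4) OR (p1 AND NOT p2)

(p2 OR p1) AND (NOT p3 OR p4 OR NOT p2)
⇔ (p2 AND NOT p3) OR (p2 AND p4) OR (p2 AND NOT p2) OR (p1 AND NOT p3) OR (p1 AND p4) OR (p1 AND NOT p2)   (distribute AND over OR)
⇔ (p2 AND NOT p3) OR (p2 AND p4) OR (p1 AND NOT p3) OR (p1 AND p4) OR (p1 AND NOT p2)   (simplify)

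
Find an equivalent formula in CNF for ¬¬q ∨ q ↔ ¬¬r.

¬¬q ∨ q ↔ ¬¬r
= (¬¬q ∨ q → ¬¬r) ∧ (¬¬r → ¬¬q ∨ q)   [eliminate ↔]
= (¬(¬¬q ∨ q) ∨ ¬¬r) ∧ (¬¬r → ¬¬q ∨ q)   [eliminate →]
= (¬(¬¬q ∨ q) ∨ ¬¬r) ∧ (¬¬¬r ∨ ¬¬q ∨ q)   [eliminate →]
= (¬¬¬q ∧ ¬q ∨ ¬¬r) ∧ (¬¬¬r ∨ ¬¬q ∨ q)   [De Morgan]
= (¬q ∧ ¬q ∨ ¬¬r) ∧ (¬¬¬r ∨ ¬¬q ∨ q)   [double negation]
= (¬q ∧ ¬q ∨ r) ∧ (¬¬¬r ∨ ¬¬q ∨ q)   [double negation]
= (¬q ∧ ¬q ∨ r) ∧ (¬r ∨ ¬¬q ∨ q)   [double negation]
= (¬q ∧ ¬q ∨ r) ∧ (¬r ∨ q ∨ q)   [double negation]
= (¬q ∨ r) ∧ (¬q ∨ r) ∧ (¬r ∨ q ∨ q)   [distribute ∨ over ∧]
= (¬q ∨ r) ∧ (¬r ∨ q)   [simplify]

(¬q ∨ r) ∧ (¬r ∨ q)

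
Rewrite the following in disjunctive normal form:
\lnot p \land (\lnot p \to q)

\lnot p \land q

\lnot p \land (\lnot p \to q)
= \lnot p \land (\lnot \lnot p \lor q)   [eliminate \to]
= \lnot p \land (p \lor q)   [double negation]
= (\lnot p \land p) \lor (\lnot p \land q)   [distribute \land over \lor]
= \lnot p \land q   [simplify]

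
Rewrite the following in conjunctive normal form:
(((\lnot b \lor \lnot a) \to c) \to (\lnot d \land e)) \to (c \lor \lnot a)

(((\lnot b \lor \lnot a) \to c) \to (\lnot d \land e)) \to (c \lor \lnot a)
≡ \lnot (((\lnot b \lor \lnot a) \to c) \to (\lnot d \land e)) \lor c \lor \lnot a
≡ \lnot (\lnot ((\lnot b \lor \lnot a) \to c) \lor (\lnot d \land e)) \lor c \lor \lnot a
≡ \lnot (\lnot (\lnot (\lnot b \lor \lnot a) \lor c) \lor (\lnot d \land e)) \lor c \lor \lnot a
≡ (\lnot \lnot (\lnot (\lnot b \lor \lnot a) \lor c) \land \lnot (\lnot d \land e)) \lor c \lor \lnot a
≡ ((\lnot (\lnot b \lor \lnot a) \lor c) \land \lnot (\lnot d \land e)) \lor c \lor \lnot a
≡ (((\lnot \lnot b \land \lnot \lnot a) \lor c) \land \lnot (\lnot d \land e)) \lor c \lor \lnot a
≡ (((b \land \lnot \lnot a) \lor c) \land \lnot (\lnot d \land e)) \lor c \lor \lnot a
≡ (((b \land a) \lor c) \land \lnot (\lnot d \land e)) \lor c \lor \lnot a
≡ (((b \land a) \lor c) \land (\lnot \lnot d \lor \lnot e)) \lor c \lor \lnot a
≡ (((b \land a) \lor c) \land (d \lor \lnot e)) \lor c \lor \lnot a
≡ (b \lor c \lor c \lor \lnot a) \land (a \lor c \lor c \lor \lnot a) \land (d \lor \lnot e \lor c \lor \lnot a)
≡ (b \lor c \lor \lnot a) \land (d \lor \lnot e \lor c \lor \lnot a)

(b \lor c \lor \lnot a) \land (d \lor \lnot e \lor c \lor \lnot a)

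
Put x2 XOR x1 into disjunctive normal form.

(x2 AND NOT x1) OR (NOT x2 AND x1)

x2 XOR x1
⇔ (x2 AND NOT x1) OR (NOT x2 AND x1)   [expand XOR]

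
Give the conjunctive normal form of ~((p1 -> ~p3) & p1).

p3 | ~p1

~((p1 -> ~p3) & p1)
⇔ ~((~p1 | ~p3) & p1)   (eliminate ->)
⇔ ~(~p1 | ~p3) | ~p1   (De Morgan)
⇔ (~~p1 & ~~p3) | ~p1   (De Morgan)
⇔ (p1 & ~~p3) | ~p1   (double negation)
⇔ (p1 & p3) | ~p1   (double negation)
⇔ (p1 | ~p1) & (p3 | ~p1)   (distribute | over &)
⇔ p3 | ~p1   (simplify)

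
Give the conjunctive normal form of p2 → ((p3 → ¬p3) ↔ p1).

(¬p2 ∨ p3 ∨ p1) ∧ (¬p2 ∨ ¬p1 ∨ ¬p3)

p2 → ((p3 → ¬p3) ↔ p1)
⇔ ¬p2 ∨ ((p3 → ¬p3) ↔ p1)   [eliminate →]
⇔ ¬p2 ∨ (((p3 → ¬p3) → p1) ∧ (p1 → (p3 → ¬p3)))   [eliminate ↔]
⇔ ¬p2 ∨ ((¬(p3 → ¬p3) ∨ p1) ∧ (p1 → (p3 → ¬p3)))   [eliminate →]
⇔ ¬p2 ∨ ((¬(¬p3 ∨ ¬p3) ∨ p1) ∧ (p1 → (p3 → ¬p3)))   [eliminate →]
⇔ ¬p2 ∨ ((¬(¬p3 ∨ ¬p3) ∨ p1) ∧ (¬p1 ∨ (p3 → ¬p3)))   [eliminate →]
⇔ ¬p2 ∨ ((¬(¬p3 ∨ ¬p3) ∨ p1) ∧ (¬p1 ∨ ¬p3 ∨ ¬p3))   [eliminate →]
⇔ ¬p2 ∨ (((¬¬p3 ∧ ¬¬p3) ∨ p1) ∧ (¬p1 ∨ ¬p3 ∨ ¬p3))   [De Morgan]
⇔ ¬p2 ∨ (((p3 ∧ ¬¬p3) ∨ p1) ∧ (¬p1 ∨ ¬p3 ∨ ¬p3))   [double negation]
⇔ ¬p2 ∨ (((p3 ∧ p3) ∨ p1) ∧ (¬p1 ∨ ¬p3 ∨ ¬p3))   [double negation]
⇔ (¬p2 ∨ p3 ∨ p1) ∧ (¬p2 ∨ p3 ∨ p1) ∧ (¬p2 ∨ ¬p1 ∨ ¬p3 ∨ ¬p3)   [distribute ∨ over ∧]
⇔ (¬p2 ∨ p3 ∨ p1) ∧ (¬p2 ∨ ¬p1 ∨ ¬p3)   [simplify]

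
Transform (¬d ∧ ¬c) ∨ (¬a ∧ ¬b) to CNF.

(¬d ∨ ¬a) ∧ (¬d ∨ ¬b) ∧ (¬c ∨ ¬a) ∧ (¬c ∨ ¬b)

(¬d ∧ ¬c) ∨ (¬a ∧ ¬b)
≡ (¬d ∨ ¬a) ∧ (¬d ∨ ¬b) ∧ (¬c ∨ ¬a) ∧ (¬c ∨ ¬b)   (distribute ∨ over ∧)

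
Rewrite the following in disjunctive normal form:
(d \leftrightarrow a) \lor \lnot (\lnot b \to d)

(d \leftrightarrow a) \lor \lnot (\lnot b \to d)
= ((d \to a) \land (a \to d)) \lor \lnot (\lnot b \to d)   (eliminate \leftrightarrow)
= ((\lnot d \lor a) \land (a \to d)) \lor \lnot (\lnot b \to d)   (eliminate \to)
= ((\lnot d \lor a) \land (\lnot a \lor d)) \lor \lnot (\lnot b \to d)   (eliminate \to)
= ((\lnot d \lor a) \land (\lnot a \lor d)) \lor \lnot (\lnot \lnot b \lor d)   (eliminate \to)
= ((\lnot d \lor a) \land (\lnot a \lor d)) \lor (\lnot \lnot \lnot b \land \lnot d)   (De Morgan)
= ((\lnot d \lor a) \land (\lnot a \lor d)) \lor (\lnot b \land \lnot d)   (double negation)
= (\lnot d \land \lnot a) \lor (\lnot d \land d) \lor (a \land \lnot a) \lor (a \land d) \lor (\lnot b \land \lnot d)   (distribute \land over \lor)
= (\lnot d \land \lnot a) \lor (a \land d) \lor (\lnot b \land \lnot d)   (simplify)

(\lnot d \land \lnot a) \lor (a \land d) \lor (\lnot b \land \lnot d)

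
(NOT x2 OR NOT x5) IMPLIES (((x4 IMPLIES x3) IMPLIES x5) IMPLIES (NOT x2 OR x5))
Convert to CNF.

x5 OR NOT x4 OR x3 OR NOT x2

(NOT x2 OR NOT x5) IMPLIES (((x4 IMPLIES x3) IMPLIES x5) IMPLIES (NOT x2 OR x5))
= NOT (NOT x2 OR NOT x5) OR (((x4 IMPLIES x3) IMPLIES x5) IMPLIES (NOT x2 OR x5))   (eliminate IMPLIES)
= NOT (NOT x2 OR NOT x5) OR NOT ((x4 IMPLIES x3) IMPLIES x5) OR NOT x2 OR x5   (eliminate IMPLIES)
= NOT (NOT x2 OR NOT x5) OR NOT (NOT (x4 IMPLIES x3) OR x5) OR NOT x2 OR x5   (eliminate IMPLIES)
= NOT (NOT x2 OR NOT x5) OR NOT (NOT (NOT x4 OR x3) OR x5) OR NOT x2 OR x5   (eliminate IMPLIES)
= (NOT NOT x2 AND NOT NOT x5) OR NOT (NOT (NOT x4 OR x3) OR x5) OR NOT x2 OR x5   (De Morgan)
= (x2 AND NOT NOT x5) OR NOT (NOT (NOT x4 OR x3) OR x5) OR NOT x2 OR x5   (double negation)
= (x2 AND x5) OR NOT (NOT (NOT x4 OR x3) OR x5) OR NOT x2 OR x5   (double negation)
= (x2 AND x5) OR (NOT NOT (NOT x4 OR x3) AND NOT x5) OR NOT x2 OR x5   (De Morgan)
= (x2 AND x5) OR ((NOT x4 OR x3) AND NOT x5) OR NOT x2 OR x5   (double negation)
= (x2 OR NOT x4 OR x3 OR NOT x2 OR x5) AND (x2 OR NOT x5 OR NOT x2 OR x5) AND (x5 OR NOT x4 OR x3 OR NOT x2 OR x5) AND (x5 OR NOT x5 OR NOT x2 OR x5)   (distribute OR over AND)
= x5 OR NOT x4 OR x3 OR NOT x2   (simplify)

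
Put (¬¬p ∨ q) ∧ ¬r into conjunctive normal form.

(¬¬p ∨ q) ∧ ¬r
= (p ∨ q) ∧ ¬r   (double negation)

(p ∨ q) ∧ ¬r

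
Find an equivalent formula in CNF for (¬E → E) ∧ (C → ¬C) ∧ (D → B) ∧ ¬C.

(¬E → E) ∧ (C → ¬C) ∧ (D → B) ∧ ¬C
≡ (¬¬E ∨ E) ∧ (C → ¬C) ∧ (D → B) ∧ ¬C   [eliminate →]
≡ (¬¬E ∨ E) ∧ (¬C ∨ ¬C) ∧ (D → B) ∧ ¬C   [eliminate →]
≡ (¬¬E ∨ E) ∧ (¬C ∨ ¬C) ∧ (¬D ∨ B) ∧ ¬C   [eliminate →]
≡ (E ∨ E) ∧ (¬C ∨ ¬C) ∧ (¬D ∨ B) ∧ ¬C   [double negation]
≡ E ∧ ¬C ∧ (¬D ∨ B)   [simplify]

E ∧ ¬C ∧ (¬D ∨ B)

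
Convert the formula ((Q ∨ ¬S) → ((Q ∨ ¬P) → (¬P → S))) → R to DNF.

((Q ∨ ¬S) → ((Q ∨ ¬P) → (¬P → S))) → R
≡ ¬((Q ∨ ¬S) → ((Q ∨ ¬P) → (¬P → S))) ∨ R   (eliminate →)
≡ ¬(¬(Q ∨ ¬S) ∨ ((Q ∨ ¬P) → (¬P → S))) ∨ R   (eliminate →)
≡ ¬(¬(Q ∨ ¬S) ∨ ¬(Q ∨ ¬P) ∨ (¬P → S)) ∨ R   (eliminate →)
≡ ¬(¬(Q ∨ ¬S) ∨ ¬(Q ∨ ¬P) ∨ ¬¬P ∨ S) ∨ R   (eliminate →)
≡ (¬¬(Q ∨ ¬S) ∧ ¬¬(Q ∨ ¬P) ∧ ¬¬¬P ∧ ¬S) ∨ R   (De Morgan)
≡ ((Q ∨ ¬S) ∧ ¬¬(Q ∨ ¬P) ∧ ¬¬¬P ∧ ¬S) ∨ R   (double negation)
≡ ((Q ∨ ¬S) ∧ (Q ∨ ¬P) ∧ ¬¬¬P ∧ ¬S) ∨ R   (double negation)
≡ ((Q ∨ ¬S) ∧ (Q ∨ ¬P) ∧ ¬P ∧ ¬S) ∨ R   (double negation)
≡ (Q ∧ Q ∧ ¬P ∧ ¬S) ∨ (Q ∧ ¬P ∧ ¬P ∧ ¬S) ∨ (¬S ∧ Q ∧ ¬P ∧ ¬S) ∨ (¬S ∧ ¬P ∧ ¬P ∧ ¬S) ∨ R   (distribute ∧ over ∨)
≡ (¬S ∧ ¬P) ∨ R   (simplify)

(¬S ∧ ¬P) ∨ R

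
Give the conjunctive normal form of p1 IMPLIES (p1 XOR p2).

NOT p1 OR NOT p2

p1 IMPLIES (p1 XOR p2)
≡ NOT p1 OR (p1 XOR p2)   [eliminate IMPLIES]
≡ NOT p1 OR ((p1 OR p2) AND NOT (p1 AND p2))   [expand XOR]
≡ NOT p1 OR ((p1 OR p2) AND (NOT p1 OR NOT p2))   [De Morgan]
≡ (NOT p1 OR p1 OR p2) AND (NOT p1 OR NOT p1 OR NOT p2)   [distribute OR over AND]
≡ NOT p1 OR NOT p2   [simplify]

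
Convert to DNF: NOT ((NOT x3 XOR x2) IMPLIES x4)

(NOT x3 AND NOT x2 AND NOT x4) OR (x3 AND x2 AND NOT x4)

NOT ((NOT x3 XOR x2) IMPLIES x4)
≡ NOT (NOT (NOT x3 XOR x2) OR x4)   [eliminate IMPLIES]
≡ NOT (NOT ((NOT x3 AND NOT x2) OR (NOT NOT x3 AND x2)) OR x4)   [expand XOR]
≡ NOT NOT ((NOT x3 AND NOT x2) OR (NOT NOT x3 AND x2)) AND NOT x4   [De Morgan]
≡ ((NOT x3 AND NOT x2) OR (NOT NOT x3 AND x2)) AND NOT x4   [double negation]
≡ ((NOT x3 AND NOT x2) OR (x3 AND x2)) AND NOT x4   [double negation]
≡ (NOT x3 AND NOT x2 AND NOT x4) OR (x3 AND x2 AND NOT x4)   [distribute AND over OR]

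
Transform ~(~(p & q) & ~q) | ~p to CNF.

~(~(p & q) & ~q) | ~p
≡ ~~(p & q) | ~~q | ~p   (De Morgan)
≡ (p & q) | ~~q | ~p   (double negation)
≡ (p & q) | q | ~p   (double negation)
≡ (p | q | ~p) & (q | q | ~p)   (distribute | over &)
≡ q | ~p   (simplify)

q | ~p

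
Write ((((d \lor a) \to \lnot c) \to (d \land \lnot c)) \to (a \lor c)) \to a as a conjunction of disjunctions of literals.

((((d \lor a) \to \lnot c) \to (d \land \lnot c)) \to (a \lor c)) \to a
≡ \lnot ((((d \lor a) \to \lnot c) \to (d \land \lnot c)) \to (a \lor c)) \lor a   [eliminate \to]
≡ \lnot (\lnot (((d \lor a) \to \lnot c) \to (d \land \lnot c)) \lor a \lor c) \lor a   [eliminate \to]
≡ \lnot (\lnot (\lnot ((d \lor a) \to \lnot c) \lor (d \land \lnot c)) \lor a \lor c) \lor a   [eliminate \to]
≡ \lnot (\lnot (\lnot (\lnot (d \lor a) \lor \lnot c) \lor (d \land \lnot c)) \lor a \lor c) \lor a   [eliminate \to]
≡ (\lnot \lnot (\lnot (\lnot (d \lor a) \lor \lnot c) \lor (d \land \lnot c)) \land \lnot a \land \lnot c) \lor a   [De Morgan]
≡ ((\lnot (\lnot (d \lor a) \lor \lnot c) \lor (d \land \lnot c)) \land \lnot a \land \lnot c) \lor a   [double negation]
≡ (((\lnot \lnot (d \lor a) \land \lnot \lnot c) \lor (d \land \lnot c)) \land \lnot a \land \lnot c) \lor a   [De Morgan]
≡ ((((d \lor a) \land \lnot \lnot c) \lor (d \land \lnot c)) \land \lnot a \land \lnot c) \lor a   [double negation]
≡ ((((d \lor a) \land c) \lor (d \land \lnot c)) \land \lnot a \land \lnot c) \lor a   [double negation]
≡ (d \lor a \lor d \lor a) \land (d \lor a \lor \lnot c \lor a) \land (c \lor d \lor a) \land (c \lor \lnot c \lor a) \land (\lnot a \lor a) \land (\lnot c \lor a)   [distribute \lor over \land]
≡ (d \lor a) \land (\lnot c \lor a)   [simplify]

(d \lor a) \land (\lnot c \lor a)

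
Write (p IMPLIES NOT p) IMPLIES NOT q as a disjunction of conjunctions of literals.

(p IMPLIES NOT p) IMPLIES NOT q
≡ NOT (p IMPLIES NOT p) OR NOT q   [eliminate IMPLIES]
≡ NOT (NOT p OR NOT p) OR NOT q   [eliminate IMPLIES]
≡ (NOT NOT p AND NOT NOT p) OR NOT q   [De Morgan]
≡ (p AND NOT NOT p) OR NOT q   [double negation]
≡ (p AND p) OR NOT q   [double negation]
≡ p OR NOT q   [simplify]

p OR NOT q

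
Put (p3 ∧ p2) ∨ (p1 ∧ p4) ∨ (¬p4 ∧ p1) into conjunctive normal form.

(p3 ∧ p2) ∨ (p1 ∧ p4) ∨ (¬p4 ∧ p1)
= (p3 ∨ p1 ∨ ¬p4) ∧ (p3 ∨ p1 ∨ p1) ∧ (p3 ∨ p4 ∨ ¬p4) ∧ (p3 ∨ p4 ∨ p1) ∧ (p2 ∨ p1 ∨ ¬p4) ∧ (p2 ∨ p1 ∨ p1) ∧ (p2 ∨ p4 ∨ ¬p4) ∧ (p2 ∨ p4 ∨ p1)   — distribute ∨ over ∧
= (p3 ∨ p1) ∧ (p2 ∨ p1)   — simplify

(p3 ∨ p1) ∧ (p2 ∨ p1)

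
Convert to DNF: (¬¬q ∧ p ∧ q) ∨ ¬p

(¬¬q ∧ p ∧ q) ∨ ¬p
⇔ (q ∧ p ∧ q) ∨ ¬p   [double negation]
⇔ (q ∧ p) ∨ ¬p   [simplify]

(q ∧ p) ∨ ¬p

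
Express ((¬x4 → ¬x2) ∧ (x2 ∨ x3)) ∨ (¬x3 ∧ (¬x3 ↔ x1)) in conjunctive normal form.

(x4 ∨ ¬x2 ∨ ¬x3) ∧ (x4 ∨ ¬x2 ∨ x3 ∨ x1) ∧ (x2 ∨ x3 ∨ x1)

((¬x4 → ¬x2) ∧ (x2 ∨ x3)) ∨ (¬x3 ∧ (¬x3 ↔ x1))
= ((¬¬x4 ∨ ¬x2) ∧ (x2 ∨ x3)) ∨ (¬x3 ∧ (¬x3 ↔ x1))   [eliminate →]
= ((¬¬x4 ∨ ¬x2) ∧ (x2 ∨ x3)) ∨ (¬x3 ∧ (¬x3 → x1) ∧ (x1 → ¬x3))   [eliminate ↔]
= ((¬¬x4 ∨ ¬x2) ∧ (x2 ∨ x3)) ∨ (¬x3 ∧ (¬¬x3 ∨ x1) ∧ (x1 → ¬x3))   [eliminate →]
= ((¬¬x4 ∨ ¬x2) ∧ (x2 ∨ x3)) ∨ (¬x3 ∧ (¬¬x3 ∨ x1) ∧ (¬x1 ∨ ¬x3))   [eliminate →]
= ((x4 ∨ ¬x2) ∧ (x2 ∨ x3)) ∨ (¬x3 ∧ (¬¬x3 ∨ x1) ∧ (¬x1 ∨ ¬x3))   [double negation]
= ((x4 ∨ ¬x2) ∧ (x2 ∨ x3)) ∨ (¬x3 ∧ (x3 ∨ x1) ∧ (¬x1 ∨ ¬x3))   [double negation]
= (x4 ∨ ¬x2 ∨ ¬x3) ∧ (x4 ∨ ¬x2 ∨ x3 ∨ x1) ∧ (x4 ∨ ¬x2 ∨ ¬x1 ∨ ¬x3) ∧ (x2 ∨ x3 ∨ ¬x3) ∧ (x2 ∨ x3 ∨ x3 ∨ x1) ∧ (x2 ∨ x3 ∨ ¬x1 ∨ ¬x3)   [distribute ∨ over ∧]
= (x4 ∨ ¬x2 ∨ ¬x3) ∧ (x4 ∨ ¬x2 ∨ x3 ∨ x1) ∧ (x2 ∨ x3 ∨ x1)   [simplify]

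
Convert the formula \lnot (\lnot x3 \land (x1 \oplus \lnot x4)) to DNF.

\lnot (\lnot x3 \land (x1 \oplus \lnot x4))
≡ \lnot (\lnot x3 \land ((x1 \land \lnot \lnot x4) \lor (\lnot x1 \land \lnot x4)))   [expand \oplus]
≡ \lnot \lnot x3 \lor \lnot ((x1 \land \lnot \lnot x4) \lor (\lnot x1 \land \lnot x4))   [De Morgan]
≡ x3 \lor \lnot ((x1 \land \lnot \lnot x4) \lor (\lnot x1 \land \lnot x4))   [double negation]
≡ x3 \lor (\lnot (x1 \land \lnot \lnot x4) \land \lnot (\lnot x1 \land \lnot x4))   [De Morgan]
≡ x3 \lor ((\lnot x1 \lor \lnot \lnot \lnot x4) \land \lnot (\lnot x1 \land \lnot x4))   [De Morgan]
≡ x3 \lor ((\lnot x1 \lor \lnot x4) \land \lnot (\lnot x1 \land \lnot x4))   [double negation]
≡ x3 \lor ((\lnot x1 \lor \lnot x4) \land (\lnot \lnot x1 \lor \lnot \lnot x4))   [De Morgan]
≡ x3 \lor ((\lnot x1 \lor \lnot x4) \land (x1 \lor \lnot \lnot x4))   [double negation]
≡ x3 \lor ((\lnot x1 \lor \lnot x4) \land (x1 \lor x4))   [double negation]
≡ x3 \lor (\lnot x1 \land x1) \lor (\lnot x1 \land x4) \lor (\lnot x4 \land x1) \lor (\lnot x4 \land x4)   [distribute \land over \lor]
≡ x3 \lor (\lnot x1 \land x4) \lor (\lnot x4 \land x1)   [simplify]

x3 \lor (\lnot x1 \land x4) \lor (\lnot x4 \land x1)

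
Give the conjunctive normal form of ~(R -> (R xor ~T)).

~(R -> (R xor ~T))
≡ ~(~R | (R xor ~T))   [eliminate ->]
≡ ~(~R | ((R | ~T) & ~(R & ~T)))   [expand xor]
≡ ~~R & ~((R | ~T) & ~(R & ~T))   [De Morgan]
≡ R & ~((R | ~T) & ~(R & ~T))   [double negation]
≡ R & (~(R | ~T) | ~~(R & ~T))   [De Morgan]
≡ R & ((~R & ~~T) | ~~(R & ~T))   [De Morgan]
≡ R & ((~R & T) | ~~(R & ~T))   [double negation]
≡ R & ((~R & T) | (R & ~T))   [double negation]
≡ R & (~R | R) & (~R | ~T) & (T | R) & (T | ~T)   [distribute | over &]
≡ R & (~R | ~T)   [simplify]

R & (~R | ~T)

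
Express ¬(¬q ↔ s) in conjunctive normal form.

(¬q ∨ s) ∧ (¬s ∨ q)

¬(¬q ↔ s)
≡ ¬((¬q → s) ∧ (s → ¬q))   (eliminate ↔)
≡ ¬((¬¬q ∨ s) ∧ (s → ¬q))   (eliminate →)
≡ ¬((¬¬q ∨ s) ∧ (¬s ∨ ¬q))   (eliminate →)
≡ ¬(¬¬q ∨ s) ∨ ¬(¬s ∨ ¬q)   (De Morgan)
≡ (¬¬¬q ∧ ¬s) ∨ ¬(¬s ∨ ¬q)   (De Morgan)
≡ (¬q ∧ ¬s) ∨ ¬(¬s ∨ ¬q)   (double negation)
≡ (¬q ∧ ¬s) ∨ (¬¬s ∧ ¬¬q)   (De Morgan)
≡ (¬q ∧ ¬s) ∨ (s ∧ ¬¬q)   (double negation)
≡ (¬q ∧ ¬s) ∨ (s ∧ q)   (double negation)
≡ (¬q ∨ s) ∧ (¬q ∨ q) ∧ (¬s ∨ s) ∧ (¬s ∨ q)   (distribute ∨ over ∧)
≡ (¬q ∨ s) ∧ (¬s ∨ q)   (simplify)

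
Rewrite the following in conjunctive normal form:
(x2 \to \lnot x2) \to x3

x2 \lor x3

(x2 \to \lnot x2) \to x3
⇔ \lnot (x2 \to \lnot x2) \lor x3   [eliminate \to]
⇔ \lnot (\lnot x2 \lor \lnot x2) \lor x3   [eliminate \to]
⇔ \lnot \lnot x2 \land \lnot \lnot x2 \lor x3   [De Morgan]
⇔ x2 \land \lnot \lnot x2 \lor x3   [double negation]
⇔ x2 \land x2 \lor x3   [double negation]
⇔ (x2 \lor x3) \land (x2 \lor x3)   [distribute \lor over \land]
⇔ x2 \lor x3   [simplify]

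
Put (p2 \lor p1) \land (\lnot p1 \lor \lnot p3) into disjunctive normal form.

(p2 \lor p1) \land (\lnot p1 \lor \lnot p3)
⇔ (p2 \land \lnot p1) \lor (p2 \land \lnot p3) \lor (p1 \land \lnot p1) \lor (p1 \land \lnot p3)   [distribute \land over \lor]
⇔ (p2 \land \lnot p1) \lor (p2 \land \lnot p3) \lor (p1 \land \lnot p3)   [simplify]

(p2 \land \lnot p1) \lor (p2 \land \lnot p3) \lor (p1 \land \lnot p3)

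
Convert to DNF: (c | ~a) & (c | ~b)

c | (~a & ~b)

(c | ~a) & (c | ~b)
≡ (c & c) | (c & ~b) | (~a & c) | (~a & ~b)   [distribute & over |]
≡ c | (~a & ~b)   [simplify]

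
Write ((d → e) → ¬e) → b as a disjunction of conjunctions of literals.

((d → e) → ¬e) → b
≡ ¬((d → e) → ¬e) ∨ b   [eliminate →]
≡ ¬(¬(d → e) ∨ ¬e) ∨ b   [eliminate →]
≡ ¬(¬(¬d ∨ e) ∨ ¬e) ∨ b   [eliminate →]
≡ (¬¬(¬d ∨ e) ∧ ¬¬e) ∨ b   [De Morgan]
≡ ((¬d ∨ e) ∧ ¬¬e) ∨ b   [double negation]
≡ ((¬d ∨ e) ∧ e) ∨ b   [double negation]
≡ (¬d ∧ e) ∨ (e ∧ e) ∨ b   [distribute ∧ over ∨]
≡ e ∨ b   [simplify]

e ∨ b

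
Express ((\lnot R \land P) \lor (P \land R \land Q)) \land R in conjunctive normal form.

(\lnot R \lor Q) \land P \land R

((\lnot R \land P) \lor (P \land R \land Q)) \land R
= (\lnot R \lor P) \land (\lnot R \lor R) \land (\lnot R \lor Q) \land (P \lor P) \land (P \lor R) \land (P \lor Q) \land R   (distribute \lor over \land)
= (\lnot R \lor Q) \land P \land R   (simplify)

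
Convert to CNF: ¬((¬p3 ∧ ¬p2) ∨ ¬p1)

(p3 ∨ p2) ∧ p1

¬((¬p3 ∧ ¬p2) ∨ ¬p1)
≡ ¬(¬p3 ∧ ¬p2) ∧ ¬¬p1   (De Morgan)
≡ (¬¬p3 ∨ ¬¬p2) ∧ ¬¬p1   (De Morgan)
≡ (p3 ∨ ¬¬p2) ∧ ¬¬p1   (double negation)
≡ (p3 ∨ p2) ∧ ¬¬p1   (double negation)
≡ (p3 ∨ p2) ∧ p1   (double negation)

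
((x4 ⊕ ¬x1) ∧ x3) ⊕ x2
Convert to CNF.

((x4 ⊕ ¬x1) ∧ x3) ⊕ x2
≡ (((x4 ⊕ ¬x1) ∧ x3) ∨ x2) ∧ ¬((x4 ⊕ ¬x1) ∧ x3 ∧ x2)   (expand ⊕)
≡ (((x4 ∨ ¬x1) ∧ ¬(x4 ∧ ¬x1) ∧ x3) ∨ x2) ∧ ¬((x4 ⊕ ¬x1) ∧ x3 ∧ x2)   (expand ⊕)
≡ (((x4 ∨ ¬x1) ∧ ¬(x4 ∧ ¬x1) ∧ x3) ∨ x2) ∧ ¬((x4 ∨ ¬x1) ∧ ¬(x4 ∧ ¬x1) ∧ x3 ∧ x2)   (expand ⊕)
≡ (((x4 ∨ ¬x1) ∧ (¬x4 ∨ ¬¬x1) ∧ x3) ∨ x2) ∧ ¬((x4 ∨ ¬x1) ∧ ¬(x4 ∧ ¬x1) ∧ x3 ∧ x2)   (De Morgan)
≡ (((x4 ∨ ¬x1) ∧ (¬x4 ∨ x1) ∧ x3) ∨ x2) ∧ ¬((x4 ∨ ¬x1) ∧ ¬(x4 ∧ ¬x1) ∧ x3 ∧ x2)   (double negation)
≡ (((x4 ∨ ¬x1) ∧ (¬x4 ∨ x1) ∧ x3) ∨ x2) ∧ (¬(x4 ∨ ¬x1) ∨ ¬¬(x4 ∧ ¬x1) ∨ ¬x3 ∨ ¬x2)   (De Morgan)
≡ (((x4 ∨ ¬x1) ∧ (¬x4 ∨ x1) ∧ x3) ∨ x2) ∧ ((¬x4 ∧ ¬¬x1) ∨ ¬¬(x4 ∧ ¬x1) ∨ ¬x3 ∨ ¬x2)   (De Morgan)
≡ (((x4 ∨ ¬x1) ∧ (¬x4 ∨ x1) ∧ x3) ∨ x2) ∧ ((¬x4 ∧ x1) ∨ ¬¬(x4 ∧ ¬x1) ∨ ¬x3 ∨ ¬x2)   (double negation)
≡ (((x4 ∨ ¬x1) ∧ (¬x4 ∨ x1) ∧ x3) ∨ x2) ∧ ((¬x4 ∧ x1) ∨ (x4 ∧ ¬x1) ∨ ¬x3 ∨ ¬x2)   (double negation)
≡ (x4 ∨ ¬x1 ∨ x2) ∧ (¬x4 ∨ x1 ∨ x2) ∧ (x3 ∨ x2) ∧ (¬x4 ∨ x4 ∨ ¬x3 ∨ ¬x2) ∧ (¬x4 ∨ ¬x1 ∨ ¬x3 ∨ ¬x2) ∧ (x1 ∨ x4 ∨ ¬x3 ∨ ¬x2) ∧ (x1 ∨ ¬x1 ∨ ¬x3 ∨ ¬x2)   (distribute ∨ over ∧)
≡ (x4 ∨ ¬x1 ∨ x2) ∧ (¬x4 ∨ x1 ∨ x2) ∧ (x3 ∨ x2) ∧ (¬x4 ∨ ¬x1 ∨ ¬x3 ∨ ¬x2) ∧ (x1 ∨ x4 ∨ ¬x3 ∨ ¬x2)   (simplify)

(x4 ∨ ¬x1 ∨ x2) ∧ (¬x4 ∨ x1 ∨ x2) ∧ (x3 ∨ x2) ∧ (¬x4 ∨ ¬x1 ∨ ¬x3 ∨ ¬x2) ∧ (x1 ∨ x4 ∨ ¬x3 ∨ ¬x2)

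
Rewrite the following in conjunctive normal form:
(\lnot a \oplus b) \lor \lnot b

(\lnot a \oplus b) \lor \lnot b
≡ (\lnot a \lor b) \land \lnot (\lnot a \land b) \lor \lnot b   [expand \oplus]
≡ (\lnot a \lor b) \land (\lnot \lnot a \lor \lnot b) \lor \lnot b   [De Morgan]
≡ (\lnot a \lor b) \land (a \lor \lnot b) \lor \lnot b   [double negation]
≡ (\lnot a \lor b \lor \lnot b) \land (a \lor \lnot b \lor \lnot b)   [distribute \lor over \land]
≡ a \lor \lnot b   [simplify]

a \lor \lnot b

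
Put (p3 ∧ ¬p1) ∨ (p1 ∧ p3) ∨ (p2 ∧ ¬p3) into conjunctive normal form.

(p3 ∧ ¬p1) ∨ (p1 ∧ p3) ∨ (p2 ∧ ¬p3)
= (p3 ∨ p1 ∨ p2) ∧ (p3 ∨ p1 ∨ ¬p3) ∧ (p3 ∨ p3 ∨ p2) ∧ (p3 ∨ p3 ∨ ¬p3) ∧ (¬p1 ∨ p1 ∨ p2) ∧ (¬p1 ∨ p1 ∨ ¬p3) ∧ (¬p1 ∨ p3 ∨ p2) ∧ (¬p1 ∨ p3 ∨ ¬p3)   — distribute ∨ over ∧
= p3 ∨ p2   — simplify

p3 ∨ p2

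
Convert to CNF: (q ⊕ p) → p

¬q ∨ p

(q ⊕ p) → p
= ¬(q ⊕ p) ∨ p   [eliminate →]
= ¬((q ∨ p) ∧ ¬(q ∧ p)) ∨ p   [expand ⊕]
= ¬(q ∨ p) ∨ ¬¬(q ∧ p) ∨ p   [De Morgan]
= (¬q ∧ ¬p) ∨ ¬¬(q ∧ p) ∨ p   [De Morgan]
= (¬q ∧ ¬p) ∨ (q ∧ p) ∨ p   [double negation]
= (¬q ∨ q ∨ p) ∧ (¬q ∨ p ∨ p) ∧ (¬p ∨ q ∨ p) ∧ (¬p ∨ p ∨ p)   [distribute ∨ over ∧]
= ¬q ∨ p   [simplify]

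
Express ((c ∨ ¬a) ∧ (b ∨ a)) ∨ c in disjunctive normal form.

((c ∨ ¬a) ∧ (b ∨ a)) ∨ c
⇔ (c ∧ b) ∨ (c ∧ a) ∨ (¬a ∧ b) ∨ (¬a ∧ a) ∨ c   [distribute ∧ over ∨]
⇔ (¬a ∧ b) ∨ c   [simplify]

(¬a ∧ b) ∨ c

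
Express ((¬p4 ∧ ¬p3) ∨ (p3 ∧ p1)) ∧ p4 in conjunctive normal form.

(¬p4 ∨ p3) ∧ (¬p4 ∨ p1) ∧ (¬p3 ∨ p1) ∧ p4

((¬p4 ∧ ¬p3) ∨ (p3 ∧ p1)) ∧ p4
= (¬p4 ∨ p3) ∧ (¬p4 ∨ p1) ∧ (¬p3 ∨ p3) ∧ (¬p3 ∨ p1) ∧ p4   [distribute ∨ over ∧]
= (¬p4 ∨ p3) ∧ (¬p4 ∨ p1) ∧ (¬p3 ∨ p1) ∧ p4   [simplify]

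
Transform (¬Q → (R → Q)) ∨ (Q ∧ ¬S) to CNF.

(¬Q → (R → Q)) ∨ (Q ∧ ¬S)
⇔ ¬¬Q ∨ (R → Q) ∨ (Q ∧ ¬S)   [eliminate →]
⇔ ¬¬Q ∨ ¬R ∨ Q ∨ (Q ∧ ¬S)   [eliminate →]
⇔ Q ∨ ¬R ∨ Q ∨ (Q ∧ ¬S)   [double negation]
⇔ (Q ∨ ¬R ∨ Q ∨ Q) ∧ (Q ∨ ¬R ∨ Q ∨ ¬S)   [distribute ∨ over ∧]
⇔ Q ∨ ¬R   [simplify]

Q ∨ ¬R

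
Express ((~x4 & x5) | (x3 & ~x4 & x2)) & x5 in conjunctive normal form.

((~x4 & x5) | (x3 & ~x4 & x2)) & x5
≡ (~x4 | x3) & (~x4 | ~x4) & (~x4 | x2) & (x5 | x3) & (x5 | ~x4) & (x5 | x2) & x5   [distribute | over &]
≡ ~x4 & x5   [simplify]

~x4 & x5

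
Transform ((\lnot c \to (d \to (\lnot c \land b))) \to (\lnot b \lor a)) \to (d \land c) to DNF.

(c \land b \land \lnot a) \lor (\lnot d \land b \land \lnot a) \lor (\lnot c \land b \land \lnot a) \lor (d \land c)

((\lnot c \to (d \to (\lnot c \land b))) \to (\lnot b \lor a)) \to (d \land c)
≡ \lnot ((\lnot c \to (d \to (\lnot c \land b))) \to (\lnot b \lor a)) \lor (d \land c)   [eliminate \to]
≡ \lnot (\lnot (\lnot c \to (d \to (\lnot c \land b))) \lor \lnot b \lor a) \lor (d \land c)   [eliminate \to]
≡ \lnot (\lnot (\lnot \lnot c \lor (d \to (\lnot c \land b))) \lor \lnot b \lor a) \lor (d \land c)   [eliminate \to]
≡ \lnot (\lnot (\lnot \lnot c \lor \lnot d \lor (\lnot c \land b)) \lor \lnot b \lor a) \lor (d \land c)   [eliminate \to]
≡ (\lnot \lnot (\lnot \lnot c \lor \lnot d \lor (\lnot c \land b)) \land \lnot \lnot b \land \lnot a) \lor (d \land c)   [De Morgan]
≡ ((\lnot \lnot c \lor \lnot d \lor (\lnot c \land b)) \land \lnot \lnot b \land \lnot a) \lor (d \land c)   [double negation]
≡ ((c \lor \lnot d \lor (\lnot c \land b)) \land \lnot \lnot b \land \lnot a) \lor (d \land c)   [double negation]
≡ ((c \lor \lnot d \lor (\lnot c \land b)) \land b \land \lnot a) \lor (d \land c)   [double negation]
≡ (c \land b \land \lnot a) \lor (\lnot d \land b \land \lnot a) \lor (\lnot c \land b \land b \land \lnot a) \lor (d \land c)   [distribute \land over \lor]
≡ (c \land b \land \lnot a) \lor (\lnot d \land b \land \lnot a) \lor (\lnot c \land b \land \lnot a) \lor (d \land c)   [simplify]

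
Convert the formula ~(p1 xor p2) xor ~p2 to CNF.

~(p1 xor p2) xor ~p2
≡ (~(p1 xor p2) | ~p2) & ~(~(p1 xor p2) & ~p2)   [expand xor]
≡ (~((p1 | p2) & ~(p1 & p2)) | ~p2) & ~(~(p1 xor p2) & ~p2)   [expand xor]
≡ (~((p1 | p2) & ~(p1 & p2)) | ~p2) & ~(~((p1 | p2) & ~(p1 & p2)) & ~p2)   [expand xor]
≡ (~(p1 | p2) | ~~(p1 & p2) | ~p2) & ~(~((p1 | p2) & ~(p1 & p2)) & ~p2)   [De Morgan]
≡ ((~p1 & ~p2) | ~~(p1 & p2) | ~p2) & ~(~((p1 | p2) & ~(p1 & p2)) & ~p2)   [De Morgan]
≡ ((~p1 & ~p2) | (p1 & p2) | ~p2) & ~(~((p1 | p2) & ~(p1 & p2)) & ~p2)   [double negation]
≡ ((~p1 & ~p2) | (p1 & p2) | ~p2) & (~~((p1 | p2) & ~(p1 & p2)) | ~~p2)   [De Morgan]
≡ ((~p1 & ~p2) | (p1 & p2) | ~p2) & (((p1 | p2) & ~(p1 & p2)) | ~~p2)   [double negation]
≡ ((~p1 & ~p2) | (p1 & p2) | ~p2) & (((p1 | p2) & (~p1 | ~p2)) | ~~p2)   [De Morgan]
≡ ((~p1 & ~p2) | (p1 & p2) | ~p2) & (((p1 | p2) & (~p1 | ~p2)) | p2)   [double negation]
≡ (~p1 | p1 | ~p2) & (~p1 | p2 | ~p2) & (~p2 | p1 | ~p2) & (~p2 | p2 | ~p2) & (p1 | p2 | p2) & (~p1 | ~p2 | p2)   [distribute | over &]
≡ (~p2 | p1) & (p1 | p2)   [simplify]

(~p2 | p1) & (p1 | p2)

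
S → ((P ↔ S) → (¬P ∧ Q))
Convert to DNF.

S → ((P ↔ S) → (¬P ∧ Q))
≡ ¬S ∨ ((P ↔ S) → (¬P ∧ Q))   [eliminate →]
≡ ¬S ∨ ¬(P ↔ S) ∨ (¬P ∧ Q)   [eliminate →]
≡ ¬S ∨ ¬((P → S) ∧ (S → P)) ∨ (¬P ∧ Q)   [eliminate ↔]
≡ ¬S ∨ ¬((¬P ∨ S) ∧ (S → P)) ∨ (¬P ∧ Q)   [eliminate →]
≡ ¬S ∨ ¬((¬P ∨ S) ∧ (¬S ∨ P)) ∨ (¬P ∧ Q)   [eliminate →]
≡ ¬S ∨ ¬(¬P ∨ S) ∨ ¬(¬S ∨ P) ∨ (¬P ∧ Q)   [De Morgan]
≡ ¬S ∨ (¬¬P ∧ ¬S) ∨ ¬(¬S ∨ P) ∨ (¬P ∧ Q)   [De Morgan]
≡ ¬S ∨ (P ∧ ¬S) ∨ ¬(¬S ∨ P) ∨ (¬P ∧ Q)   [double negation]
≡ ¬S ∨ (P ∧ ¬S) ∨ (¬¬S ∧ ¬P) ∨ (¬P ∧ Q)   [De Morgan]
≡ ¬S ∨ (P ∧ ¬S) ∨ (S ∧ ¬P) ∨ (¬P ∧ Q)   [double negation]
≡ ¬S ∨ (S ∧ ¬P) ∨ (¬P ∧ Q)   [simplify]

¬S ∨ (S ∧ ¬P) ∨ (¬P ∧ Q)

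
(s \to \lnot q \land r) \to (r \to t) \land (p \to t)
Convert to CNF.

(s \to \lnot q \land r) \to (r \to t) \land (p \to t)
≡ \lnot (s \to \lnot q \land r) \lor (r \to t) \land (p \to t)
≡ \lnot (\lnot s \lor \lnot q \land r) \lor (r \to t) \land (p \to t)
≡ \lnot (\lnot s \lor \lnot q \land r) \lor (\lnot r \lor t) \land (p \to t)
≡ \lnot (\lnot s \lor \lnot q \land r) \lor (\lnot r \lor t) \land (\lnot p \lor t)
≡ \lnot \lnot s \land \lnot (\lnot q \land r) \lor (\lnot r \lor t) \land (\lnot p \lor t)
≡ s \land \lnot (\lnot q \land r) \lor (\lnot r \lor t) \land (\lnot p \lor t)
≡ s \land (\lnot \lnot q \lor \lnot r) \lor (\lnot r \lor t) \land (\lnot p \lor t)
≡ s \land (q \lor \lnot r) \lor (\lnot r \lor t) \land (\lnot p \lor t)
≡ (s \lor \lnot r \lor t) \land (s \lor \lnot p \lor t) \land (q \lor \lnot r \lor \lnot r \lor t) \land (q \lor \lnot r \lor \lnot p \lor t)
≡ (s \lor \lnot r \lor t) \land (s \lor \lnot p \lor t) \land (q \lor \lnot r \lor t)

(s \lor \lnot r \lor t) \land (s \lor \lnot p \lor t) \land (q \lor \lnot r \lor t)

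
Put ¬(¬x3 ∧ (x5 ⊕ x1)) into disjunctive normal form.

x3 ∨ (¬x5 ∧ ¬x1) ∨ (x1 ∧ x5)

¬(¬x3 ∧ (x5 ⊕ x1))
= ¬(¬x3 ∧ ((x5 ∧ ¬x1) ∨ (¬x5 ∧ x1)))   (expand ⊕)
= ¬¬x3 ∨ ¬((x5 ∧ ¬x1) ∨ (¬x5 ∧ x1))   (De Morgan)
= x3 ∨ ¬((x5 ∧ ¬x1) ∨ (¬x5 ∧ x1))   (double negation)
= x3 ∨ (¬(x5 ∧ ¬x1) ∧ ¬(¬x5 ∧ x1))   (De Morgan)
= x3 ∨ ((¬x5 ∨ ¬¬x1) ∧ ¬(¬x5 ∧ x1))   (De Morgan)
= x3 ∨ ((¬x5 ∨ x1) ∧ ¬(¬x5 ∧ x1))   (double negation)
= x3 ∨ ((¬x5 ∨ x1) ∧ (¬¬x5 ∨ ¬x1))   (De Morgan)
= x3 ∨ ((¬x5 ∨ x1) ∧ (x5 ∨ ¬x1))   (double negation)
= x3 ∨ (¬x5 ∧ x5) ∨ (¬x5 ∧ ¬x1) ∨ (x1 ∧ x5) ∨ (x1 ∧ ¬x1)   (distribute ∧ over ∨)
= x3 ∨ (¬x5 ∧ ¬x1) ∨ (x1 ∧ x5)   (simplify)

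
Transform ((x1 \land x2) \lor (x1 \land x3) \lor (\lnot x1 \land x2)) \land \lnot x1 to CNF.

(x1 \lor x2) \land (x2 \lor x3) \land \lnot x1

((x1 \land x2) \lor (x1 \land x3) \lor (\lnot x1 \land x2)) \land \lnot x1
≡ (x1 \lor x1 \lor \lnot x1) \land (x1 \lor x1 \lor x2) \land (x1 \lor x3 \lor \lnot x1) \land (x1 \lor x3 \lor x2) \land (x2 \lor x1 \lor \lnot x1) \land (x2 \lor x1 \lor x2) \land (x2 \lor x3 \lor \lnot x1) \land (x2 \lor x3 \lor x2) \land \lnot x1   [distribute \lor over \land]
≡ (x1 \lor x2) \land (x2 \lor x3) \land \lnot x1   [simplify]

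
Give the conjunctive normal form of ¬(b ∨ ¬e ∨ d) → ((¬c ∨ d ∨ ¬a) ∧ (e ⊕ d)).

¬(b ∨ ¬e ∨ d) → ((¬c ∨ d ∨ ¬a) ∧ (e ⊕ d))
= ¬¬(b ∨ ¬e ∨ d) ∨ ((¬c ∨ d ∨ ¬a) ∧ (e ⊕ d))   — eliminate →
= ¬¬(b ∨ ¬e ∨ d) ∨ ((¬c ∨ d ∨ ¬a) ∧ (e ∨ d) ∧ ¬(e ∧ d))   — expand ⊕
= b ∨ ¬e ∨ d ∨ ((¬c ∨ d ∨ ¬a) ∧ (e ∨ d) ∧ ¬(e ∧ d))   — double negation
= b ∨ ¬e ∨ d ∨ ((¬c ∨ d ∨ ¬a) ∧ (e ∨ d) ∧ (¬e ∨ ¬d))   — De Morgan
= (b ∨ ¬e ∨ d ∨ ¬c ∨ d ∨ ¬a) ∧ (b ∨ ¬e ∨ d ∨ e ∨ d) ∧ (b ∨ ¬e ∨ d ∨ ¬e ∨ ¬d)   — distribute ∨ over ∧
= b ∨ ¬e ∨ d ∨ ¬c ∨ ¬a   — simplify

b ∨ ¬e ∨ d ∨ ¬c ∨ ¬a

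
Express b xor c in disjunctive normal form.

(b & ~c) | (~b & c)

b xor c
= (b & ~c) | (~b & c)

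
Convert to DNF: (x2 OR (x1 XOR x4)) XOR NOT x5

(x2 OR (x1 XOR x4)) XOR NOT x5
≡ ((x2 OR (x1 XOR x4)) AND NOT NOT x5) OR (NOT (x2 OR (x1 XOR x4)) AND NOT x5)   (expand XOR)
≡ ((x2 OR (x1 AND NOT x4) OR (NOT x1 AND x4)) AND NOT NOT x5) OR (NOT (x2 OR (x1 XOR x4)) AND NOT x5)   (expand XOR)
≡ ((x2 OR (x1 AND NOT x4) OR (NOT x1 AND x4)) AND NOT NOT x5) OR (NOT (x2 OR (x1 AND NOT x4) OR (NOT x1 AND x4)) AND NOT x5)   (expand XOR)
≡ ((x2 OR (x1 AND NOT x4) OR (NOT x1 AND x4)) AND x5) OR (NOT (x2 OR (x1 AND NOT x4) OR (NOT x1 AND x4)) AND NOT x5)   (double negation)
≡ ((x2 OR (x1 AND NOT x4) OR (NOT x1 AND x4)) AND x5) OR (NOT x2 AND NOT (x1 AND NOT x4) AND NOT (NOT x1 AND x4) AND NOT x5)   (De Morgan)
≡ ((x2 OR (x1 AND NOT x4) OR (NOT x1 AND x4)) AND x5) OR (NOT x2 AND (NOT x1 OR NOT NOT x4) AND NOT (NOT x1 AND x4) AND NOT x5)   (De Morgan)
≡ ((x2 OR (x1 AND NOT x4) OR (NOT x1 AND x4)) AND x5) OR (NOT x2 AND (NOT x1 OR x4) AND NOT (NOT x1 AND x4) AND NOT x5)   (double negation)
≡ ((x2 OR (x1 AND NOT x4) OR (NOT x1 AND x4)) AND x5) OR (NOT x2 AND (NOT x1 OR x4) AND (NOT NOT x1 OR NOT x4) AND NOT x5)   (De Morgan)
≡ ((x2 OR (x1 AND NOT x4) OR (NOT x1 AND x4)) AND x5) OR (NOT x2 AND (NOT x1 OR x4) AND (x1 OR NOT x4) AND NOT x5)   (double negation)
≡ (x2 AND x5) OR (x1 AND NOT x4 AND x5) OR (NOT x1 AND x4 AND x5) OR (NOT x2 AND NOT x1 AND x1 AND NOT x5) OR (NOT x2 AND NOT x1 AND NOT x4 AND NOT x5) OR (NOT x2 AND x4 AND x1 AND NOT x5) OR (NOT x2 AND x4 AND NOT x4 AND NOT x5)   (distribute AND over OR)
≡ (x2 AND x5) OR (x1 AND NOT x4 AND x5) OR (NOT x1 AND x4 AND x5) OR (NOT x2 AND NOT x1 AND NOT x4 AND NOT x5) OR (NOT x2 AND x4 AND x1 AND NOT x5)   (simplify)

(x2 AND x5) OR (x1 AND NOT x4 AND x5) OR (NOT x1 AND x4 AND x5) OR (NOT x2 AND NOT x1 AND NOT x4 AND NOT x5) OR (NOT x2 AND x4 AND x1 AND NOT x5)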